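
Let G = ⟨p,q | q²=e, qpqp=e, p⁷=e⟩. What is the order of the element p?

Compute successive powers until reaching e:
  p¹ = p, p² = p², p³ = p³, p⁴ = p⁴, p⁵ = p⁵, p⁶ = p⁶, p⁷ = e.
The smallest positive k with pᵏ = e is 7.

Answer: 7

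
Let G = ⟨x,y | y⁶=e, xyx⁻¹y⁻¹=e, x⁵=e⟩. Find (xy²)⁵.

Compute successive powers of (xy²), reducing at each step:
  (xy²)²: (xy²) · x = x²y²;   (x²y²) · y² = x²y⁴
  (xy²)³: (x²y⁴) · x = x³y⁴;   (x³y⁴) · y² = x³
  (xy²)⁴: (x³) · x = x⁴;   (x⁴) · y² = x⁴y²
  (xy²)⁵: (x⁴y²) · x = y²;   (y²) · y² = y⁴

Answer: y⁴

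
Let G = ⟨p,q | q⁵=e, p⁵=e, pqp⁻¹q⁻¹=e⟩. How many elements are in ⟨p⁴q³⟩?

|⟨p⁴q³⟩| equals the order of p⁴q³. Compute successive powers until reaching e:
  (p⁴q³)¹ = p⁴q³, (p⁴q³)² = p³q, (p⁴q³)³ = p²q⁴, (p⁴q³)⁴ = pq², (p⁴q³)⁵ = e.
The smallest positive k with (p⁴q³)ᵏ = e is 5, so |⟨p⁴q³⟩| = 5.

Answer: 5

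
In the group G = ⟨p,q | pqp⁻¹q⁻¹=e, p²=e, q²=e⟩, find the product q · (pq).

Compute q · (pq) by multiplying left to right and reducing via the relations at each step:
  q · p = pq
  (pq) · q = p

Answer: p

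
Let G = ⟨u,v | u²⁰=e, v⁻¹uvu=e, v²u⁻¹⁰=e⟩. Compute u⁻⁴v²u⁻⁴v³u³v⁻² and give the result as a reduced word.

Multiply left to right, reducing at each step:
  (u¹⁶) · v² = u⁶
  (u⁶) · u⁻⁴ = u²
  (u²) · v³ = u²v⁻¹
  (u²v⁻¹) · u³ = u⁹v
  (u⁹v) · v⁻² = u⁹v⁻¹

Answer: u⁹v⁻¹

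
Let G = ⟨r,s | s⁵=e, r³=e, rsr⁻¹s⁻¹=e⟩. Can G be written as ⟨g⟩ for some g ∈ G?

|G| = 15. The element rs has order 15 (its powers give 15 distinct elements), so ⟨rs⟩ = G and G is cyclic.

Answer: Yes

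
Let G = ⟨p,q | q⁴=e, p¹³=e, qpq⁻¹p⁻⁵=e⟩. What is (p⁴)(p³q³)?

Compute (p⁴) · (p³q³) by multiplying left to right and reducing via the relations at each step:
  (p⁴) · p³ = p⁷
  (p⁷) · q³ = p⁷q³

Answer: p⁷q³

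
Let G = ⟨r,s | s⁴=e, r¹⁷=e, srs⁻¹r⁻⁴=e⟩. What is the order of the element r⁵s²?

Compute successive powers until reaching e:
  (r⁵s²)¹ = r⁵s², (r⁵s²)² = e.
The smallest positive k with (r⁵s²)ᵏ = e is 2.

Answer: 2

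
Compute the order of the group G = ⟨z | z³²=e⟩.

G is generated by a single element, so G is cyclic. The relator gives z³² = e and no smaller power is forced to be e, so the 32 powers {e, z, z², z³, z⁴, z⁵, z⁶, z⁷, z⁸, z⁹, z²², z²³, z²¹, z²⁰, z²⁴, z²⁵, z²⁶, z²⁷, z²⁸, z²⁹, z³¹, z³⁰, z¹², z¹³, z¹¹, z¹⁰, z¹⁴, z¹⁵, z¹⁶, z¹⁷, z¹⁸, z¹⁹} are distinct. Hence |G| = 32.

Answer: 32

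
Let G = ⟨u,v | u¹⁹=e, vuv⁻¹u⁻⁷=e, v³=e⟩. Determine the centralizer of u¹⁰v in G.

⟨u¹⁰v⟩ ⊆ C_G(u¹⁰v) since powers of u¹⁰v commute with u¹⁰v; so |C_G(u¹⁰v)| ≥ |⟨u¹⁰v⟩| = 3.
By orbit–stabilizer, |C_G(u¹⁰v)| = |G| / |conj. class of u¹⁰v| = 57 / 19 = 3.
The 3 elements commuting with u¹⁰v are {e, u¹⁰v, u⁴v²}.

Answer: {e, u¹⁰v, u⁴v²}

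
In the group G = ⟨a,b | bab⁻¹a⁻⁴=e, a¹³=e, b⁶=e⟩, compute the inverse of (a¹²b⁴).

The order of (a¹²b⁴) is 3 (smallest k with (a¹²b⁴)ᵏ = e), so (a¹²b⁴)⁻¹ = (a¹²b⁴)² = a³b².
Check: (a¹²b⁴) · (a³b²) → (a¹²b⁴) · a³ = b⁴;   (b⁴) · b² = e, giving e as required.

Answer: a³b²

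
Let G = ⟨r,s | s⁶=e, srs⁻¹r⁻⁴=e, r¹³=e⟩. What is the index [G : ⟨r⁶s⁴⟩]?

First find ord(r⁶s⁴) by computing successive powers:
  (r⁶s⁴)¹ = r⁶s⁴, (r⁶s⁴)² = r⁸s², (r⁶s⁴)³ = e.
So |⟨r⁶s⁴⟩| = ord(r⁶s⁴) = 3. With |G| = 78, by Lagrange [G : ⟨r⁶s⁴⟩] = 78/3 = 26.

Answer: 26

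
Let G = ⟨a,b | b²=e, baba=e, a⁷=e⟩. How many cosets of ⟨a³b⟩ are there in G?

First find ord(a³b) by computing successive powers:
  (a³b)¹ = a³b, (a³b)² = e.
So |⟨a³b⟩| = ord(a³b) = 2. With |G| = 14, by Lagrange [G : ⟨a³b⟩] = 14/2 = 7.

Answer: 7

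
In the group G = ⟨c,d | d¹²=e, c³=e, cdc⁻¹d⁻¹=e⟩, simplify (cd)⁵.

Compute successive powers of (cd), reducing at each step:
  (cd)²: (cd) · c = c²d;   (c²d) · d = c²d²
  (cd)³: (c²d²) · c = d²;   (d²) · d = d³
  (cd)⁴: (d³) · c = cd³;   (cd³) · d = cd⁴
  (cd)⁵: (cd⁴) · c = c²d⁴;   (c²d⁴) · d = c²d⁵

Answer: c²d⁵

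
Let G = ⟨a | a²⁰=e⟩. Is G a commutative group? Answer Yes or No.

G has a single generator, so G is cyclic and hence abelian.

Answer: Yes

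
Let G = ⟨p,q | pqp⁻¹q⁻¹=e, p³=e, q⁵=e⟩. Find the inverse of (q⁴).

The order of (q⁴) is 5 (smallest k with (q⁴)ᵏ = e), so (q⁴)⁻¹ = (q⁴)⁴ = q.
Check: (q⁴) · q → (q⁴) · q = e, giving e as required.

Answer: q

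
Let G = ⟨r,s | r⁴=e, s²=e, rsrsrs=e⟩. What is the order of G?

Enumerate words in the generators, reducing via the relations: the distinct elements are
  {e, r, s, rs, r², r³, sr, rsr, r²s, r³s, sr², sr³, rsr², rsr³, r²sr, r³sr, sr²s, rsr²s, r²sr², r²sr³, r³sr², r³sr³, r²sr²s, r³sr²s}.
No further products give new elements, so |G| = 24.

Answer: 24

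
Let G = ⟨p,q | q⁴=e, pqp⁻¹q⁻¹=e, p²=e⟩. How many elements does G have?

Enumerate words in the generators, reducing via the relations: the distinct elements are
  {e, p, q, pq, q², q³, pq², pq³}.
No further products give new elements, so |G| = 8.

Answer: 8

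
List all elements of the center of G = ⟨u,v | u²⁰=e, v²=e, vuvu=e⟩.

An element z ∈ Z(G) iff z commutes with every generator.
For example u¹⁰ is central: (u¹⁰)·u = u¹¹ = u·(u¹⁰); (u¹⁰)·v = u¹⁰v = v·(u¹⁰).
Whereas u ∉ Z(G) since u·v = uv ≠ u¹⁹v = v·u.
Checking each of the 40 elements this way gives Z(G) = {e, u¹⁰}, of order 2.

Answer: {e, u¹⁰}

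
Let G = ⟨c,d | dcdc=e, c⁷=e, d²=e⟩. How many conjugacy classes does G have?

The conjugacy classes (representative and size) are:
  [e] (size 1), [c⁶] (size 2), [c⁵] (size 2), [c⁴] (size 2), [cd] (size 7).
Class equation: 1 + 2 + 2 + 2 + 7 = 14 = |G|. So G has 5 conjugacy classes.

Answer: 5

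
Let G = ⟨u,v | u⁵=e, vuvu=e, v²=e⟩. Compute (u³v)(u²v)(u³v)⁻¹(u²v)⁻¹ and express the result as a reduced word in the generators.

[(u³v), (u²v)] = (u³v)·(u²v)·(u³v)⁻¹·(u²v)⁻¹.
  (u³v) · (u²v) = u
  u · (u³v) = u⁴v
  (u⁴v) · (u²v) = u²

Answer: u²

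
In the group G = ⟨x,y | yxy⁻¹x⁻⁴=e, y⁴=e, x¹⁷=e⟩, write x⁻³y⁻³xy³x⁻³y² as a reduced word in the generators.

Multiply left to right, reducing at each step:
  (x¹⁴) · y⁻³ = x¹⁴y
  (x¹⁴y) · x = xy
  (xy) · y³ = x
  x · x⁻³ = x¹⁵
  (x¹⁵) · y² = x¹⁵y²

Answer: x¹⁵y²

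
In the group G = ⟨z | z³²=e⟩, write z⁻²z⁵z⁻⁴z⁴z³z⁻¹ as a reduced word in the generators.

Multiply left to right, reducing at each step:
  (z³⁰) · z⁵ = z³
  (z³) · z⁻⁴ = z³¹
  (z³¹) · z⁴ = z³
  (z³) · z³ = z⁶
  (z⁶) · z⁻¹ = z⁵

Answer: z⁵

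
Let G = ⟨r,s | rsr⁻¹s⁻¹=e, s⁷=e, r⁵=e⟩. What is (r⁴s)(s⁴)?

Compute (r⁴s) · (s⁴) by multiplying left to right and reducing via the relations at each step:
  (r⁴s) · s⁴ = r⁴s⁵

Answer: r⁴s⁵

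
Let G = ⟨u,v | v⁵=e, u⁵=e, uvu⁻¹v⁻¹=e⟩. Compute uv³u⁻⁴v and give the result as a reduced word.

Multiply left to right, reducing at each step:
  u · v³ = uv³
  (uv³) · u⁻⁴ = u²v³
  (u²v³) · v = u²v⁴

Answer: u²v⁴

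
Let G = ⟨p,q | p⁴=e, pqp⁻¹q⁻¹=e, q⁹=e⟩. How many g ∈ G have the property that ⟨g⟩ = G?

G is cyclic of order 36. An element generates G iff its order is 36, and a cyclic group of order 36 has exactly φ(36) = 12 such elements.

Answer: 12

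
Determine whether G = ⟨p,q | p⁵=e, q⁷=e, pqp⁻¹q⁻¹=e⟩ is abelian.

Each pair of generators commutes: p·q = pq = q·p. Since the generators pairwise commute, every element of G commutes with every other, so G is abelian.

Answer: Yes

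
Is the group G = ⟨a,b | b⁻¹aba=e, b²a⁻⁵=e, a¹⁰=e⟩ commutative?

a·b = ab but b·a = a⁴b⁻¹, so a·b ≠ b·a and G is not abelian.

Answer: No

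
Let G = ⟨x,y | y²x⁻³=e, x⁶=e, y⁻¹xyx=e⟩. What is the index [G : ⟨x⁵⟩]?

First find ord(x⁵) by computing successive powers:
  (x⁵)¹ = x⁵, (x⁵)² = x⁴, (x⁵)³ = x³, (x⁵)⁴ = x², (x⁵)⁵ = x, (x⁵)⁶ = e.
So |⟨x⁵⟩| = ord(x⁵) = 6. With |G| = 12, by Lagrange [G : ⟨x⁵⟩] = 12/6 = 2.

Answer: 2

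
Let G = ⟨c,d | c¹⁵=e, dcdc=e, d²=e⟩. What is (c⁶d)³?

Compute successive powers of (c⁶d), reducing at each step:
  (c⁶d)²: (c⁶d) · c⁶ = d;   d · d = e
  (c⁶d)³: e · c⁶ = c⁶;   (c⁶) · d = c⁶d

Answer: c⁶d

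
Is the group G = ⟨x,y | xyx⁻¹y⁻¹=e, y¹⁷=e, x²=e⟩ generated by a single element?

|G| = 34. The element xy has order 34 (its powers give 34 distinct elements), so ⟨xy⟩ = G and G is cyclic.

Answer: Yes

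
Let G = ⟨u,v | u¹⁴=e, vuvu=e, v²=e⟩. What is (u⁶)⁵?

Compute successive powers of (u⁶), reducing at each step:
  (u⁶)²: (u⁶) · u⁶ = u¹²
  (u⁶)³: (u¹²) · u⁶ = u⁴
  (u⁶)⁴: (u⁴) · u⁶ = u¹⁰
  (u⁶)⁵: (u¹⁰) · u⁶ = u²

Answer: u²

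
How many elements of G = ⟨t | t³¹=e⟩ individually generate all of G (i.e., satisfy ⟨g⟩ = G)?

G is cyclic of order 31. An element generates G iff its order is 31, and a cyclic group of order 31 has exactly φ(31) = 30 such elements.

Answer: 30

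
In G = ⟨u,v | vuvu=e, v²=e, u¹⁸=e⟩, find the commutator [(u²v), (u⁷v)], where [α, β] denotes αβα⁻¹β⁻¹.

[(u²v), (u⁷v)] = (u²v)·(u⁷v)·(u²v)⁻¹·(u⁷v)⁻¹.
  (u²v) · (u⁷v) = u¹³
  (u¹³) · (u²v) = u¹⁵v
  (u¹⁵v) · (u⁷v) = u⁸

Answer: u⁸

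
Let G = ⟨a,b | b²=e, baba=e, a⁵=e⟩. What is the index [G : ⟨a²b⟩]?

First find ord(a²b) by computing successive powers:
  (a²b)¹ = a²b, (a²b)² = e.
So |⟨a²b⟩| = ord(a²b) = 2. With |G| = 10, by Lagrange [G : ⟨a²b⟩] = 10/2 = 5.

Answer: 5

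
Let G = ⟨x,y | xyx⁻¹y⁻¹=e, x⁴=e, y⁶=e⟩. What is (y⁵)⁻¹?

The order of (y⁵) is 6 (smallest k with (y⁵)ᵏ = e), so (y⁵)⁻¹ = (y⁵)⁵ = y.
Check: (y⁵) · y → (y⁵) · y = e, giving e as required.

Answer: y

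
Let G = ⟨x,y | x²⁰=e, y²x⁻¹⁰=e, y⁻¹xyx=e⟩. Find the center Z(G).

An element z ∈ Z(G) iff z commutes with every generator.
For example x¹⁰ is central: (x¹⁰)·x = x¹¹ = x·(x¹⁰); (x¹⁰)·y = y⁻¹ = y·(x¹⁰).
Whereas x ∉ Z(G) since x·y = xy ≠ x⁹y⁻¹ = y·x.
Checking each of the 40 elements this way gives Z(G) = {e, x¹⁰}, of order 2.

Answer: {e, x¹⁰}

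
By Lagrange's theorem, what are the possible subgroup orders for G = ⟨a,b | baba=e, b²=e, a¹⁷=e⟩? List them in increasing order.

|G| = 34 = 2 · 17. By Lagrange's theorem the order of any subgroup divides 34; the divisors of 34 are 1, 2, 17, 34.

Answer: 1, 2, 17, 34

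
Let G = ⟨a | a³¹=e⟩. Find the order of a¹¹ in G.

Compute successive powers until reaching e:
  (a¹¹)¹ = a¹¹, (a¹¹)² = a²², (a¹¹)³ = a², (a¹¹)⁴ = a¹³, (a¹¹)⁵ = a²⁴, (a¹¹)⁶ = a⁴, (a¹¹)⁷ = a¹⁵, (a¹¹)⁸ = a²⁶, (a¹¹)⁹ = a⁶, (a¹¹)¹⁰ = a¹⁷, (a¹¹)¹¹ = a²⁸, (a¹¹)¹² = a⁸, (a¹¹)¹³ = a¹⁹, (a¹¹)¹⁴ = a³⁰, (a¹¹)¹⁵ = a¹⁰, (a¹¹)¹⁶ = a²¹, (a¹¹)¹⁷ = a, (a¹¹)¹⁸ = a¹², (a¹¹)¹⁹ = a²³, (a¹¹)²⁰ = a³, (a¹¹)²¹ = a¹⁴, (a¹¹)²² = a²⁵, (a¹¹)²³ = a⁵, (a¹¹)²⁴ = a¹⁶, (a¹¹)²⁵ = a²⁷, (a¹¹)²⁶ = a⁷, (a¹¹)²⁷ = a¹⁸, (a¹¹)²⁸ = a²⁹, (a¹¹)²⁹ = a⁹, (a¹¹)³⁰ = a²⁰, (a¹¹)³¹ = e.
The smallest positive k with (a¹¹)ᵏ = e is 31.

Answer: 31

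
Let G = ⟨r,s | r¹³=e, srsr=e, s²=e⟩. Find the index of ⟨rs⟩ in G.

First find ord(rs) by computing successive powers:
  (rs)¹ = rs, (rs)² = e.
So |⟨rs⟩| = ord(rs) = 2. With |G| = 26, by Lagrange [G : ⟨rs⟩] = 26/2 = 13.

Answer: 13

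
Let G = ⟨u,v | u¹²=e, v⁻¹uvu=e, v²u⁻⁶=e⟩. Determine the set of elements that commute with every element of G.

An element z ∈ Z(G) iff z commutes with every generator.
For example u⁶ is central: (u⁶)·u = u⁷ = u·(u⁶); (u⁶)·v = v⁻¹ = v·(u⁶).
Whereas u ∉ Z(G) since u·v = uv ≠ u⁵v⁻¹ = v·u.
Checking each of the 24 elements this way gives Z(G) = {e, u⁶}, of order 2.

Answer: {e, u⁶}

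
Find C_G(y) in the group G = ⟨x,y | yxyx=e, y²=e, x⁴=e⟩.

⟨y⟩ ⊆ C_G(y) since powers of y commute with y; so |C_G(y)| ≥ |⟨y⟩| = 2.
By orbit–stabilizer, |C_G(y)| = |G| / |conj. class of y| = 8 / 2 = 4.
The 4 elements commuting with y are {e, x², y, x²y}.

Answer: {e, x², y, x²y}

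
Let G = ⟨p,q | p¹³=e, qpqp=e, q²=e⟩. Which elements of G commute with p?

⟨p⟩ ⊆ C_G(p) since powers of p commute with p; so |C_G(p)| ≥ |⟨p⟩| = 13.
By orbit–stabilizer, |C_G(p)| = |G| / |conj. class of p| = 26 / 2 = 13.
The 13 elements commuting with p are {e, p, p², p³, p⁴, p⁵, p⁶, p⁷, p⁸, p⁹, p¹⁰, p¹¹, p¹²}.

Answer: {e, p, p², p³, p⁴, p⁵, p⁶, p⁷, p⁸, p⁹, p¹⁰, p¹¹, p¹²}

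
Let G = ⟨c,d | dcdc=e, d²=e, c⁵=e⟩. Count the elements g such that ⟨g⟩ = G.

⟨g⟩ = G would require ord(g) = |G| = 10, but the maximum element order in G is 5 < 10. So G is not cyclic and no single element generates it: the count is 0.

Answer: 0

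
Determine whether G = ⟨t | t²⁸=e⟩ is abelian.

G has a single generator, so G is cyclic and hence abelian.

Answer: Yes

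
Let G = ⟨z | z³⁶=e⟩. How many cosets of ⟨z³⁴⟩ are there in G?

First find ord(z³⁴) by computing successive powers:
  (z³⁴)¹ = z³⁴, (z³⁴)² = z³², (z³⁴)³ = z³⁰, (z³⁴)⁴ = z²⁸, (z³⁴)⁵ = z²⁶, (z³⁴)⁶ = z²⁴, (z³⁴)⁷ = z²², (z³⁴)⁸ = z²⁰, (z³⁴)⁹ = z¹⁸, (z³⁴)¹⁰ = z¹⁶, (z³⁴)¹¹ = z¹⁴, (z³⁴)¹² = z¹², (z³⁴)¹³ = z¹⁰, (z³⁴)¹⁴ = z⁸, (z³⁴)¹⁵ = z⁶, (z³⁴)¹⁶ = z⁴, (z³⁴)¹⁷ = z², (z³⁴)¹⁸ = e.
So |⟨z³⁴⟩| = ord(z³⁴) = 18. With |G| = 36, by Lagrange [G : ⟨z³⁴⟩] = 36/18 = 2.

Answer: 2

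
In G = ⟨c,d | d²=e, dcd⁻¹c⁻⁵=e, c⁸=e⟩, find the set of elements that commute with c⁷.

⟨c⁷⟩ ⊆ C_G(c⁷) since powers of c⁷ commute with c⁷; so |C_G(c⁷)| ≥ |⟨c⁷⟩| = 8.
By orbit–stabilizer, |C_G(c⁷)| = |G| / |conj. class of c⁷| = 16 / 2 = 8.
The 8 elements commuting with c⁷ are {e, c, c², c³, c⁴, c⁵, c⁶, c⁷}.

Answer: {e, c, c², c³, c⁴, c⁵, c⁶, c⁷}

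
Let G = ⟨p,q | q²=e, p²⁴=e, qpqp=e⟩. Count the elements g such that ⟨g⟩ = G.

⟨g⟩ = G would require ord(g) = |G| = 48, but the maximum element order in G is 24 < 48. So G is not cyclic and no single element generates it: the count is 0.

Answer: 0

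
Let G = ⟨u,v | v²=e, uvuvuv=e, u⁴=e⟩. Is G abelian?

u·v = uv but v·u = vu, so u·v ≠ v·u and G is not abelian.

Answer: No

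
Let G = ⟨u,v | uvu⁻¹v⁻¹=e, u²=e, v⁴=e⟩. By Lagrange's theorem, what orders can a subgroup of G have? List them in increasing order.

|G| = 8 = 2³. By Lagrange's theorem the order of any subgroup divides 8; the divisors of 8 are 1, 2, 4, 8.

Answer: 1, 2, 4, 8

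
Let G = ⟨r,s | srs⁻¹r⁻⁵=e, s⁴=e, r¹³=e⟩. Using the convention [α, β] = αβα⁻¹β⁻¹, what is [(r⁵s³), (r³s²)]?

[(r⁵s³), (r³s²)] = (r⁵s³)·(r³s²)·(r⁵s³)⁻¹·(r³s²)⁻¹.
  (r⁵s³) · (r³s²) = r³s
  (r³s) · (rs) = r⁸s²
  (r⁸s²) · (r³s²) = r⁵

Answer: r⁵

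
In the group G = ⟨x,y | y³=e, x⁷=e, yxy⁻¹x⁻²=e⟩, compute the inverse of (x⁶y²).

The order of (x⁶y²) is 3 (smallest k with (x⁶y²)ᵏ = e), so (x⁶y²)⁻¹ = (x⁶y²)² = x²y.
Check: (x⁶y²) · (x²y) → (x⁶y²) · x² = y²;   (y²) · y = e, giving e as required.

Answer: x²y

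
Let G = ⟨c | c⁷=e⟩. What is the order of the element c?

Compute successive powers until reaching e:
  c¹ = c, c² = c², c³ = c³, c⁴ = c⁴, c⁵ = c⁵, c⁶ = c⁶, c⁷ = e.
The smallest positive k with cᵏ = e is 7.

Answer: 7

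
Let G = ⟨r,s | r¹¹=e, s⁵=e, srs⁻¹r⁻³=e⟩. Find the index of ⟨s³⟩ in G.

First find ord(s³) by computing successive powers:
  (s³)¹ = s³, (s³)² = s, (s³)³ = s⁴, (s³)⁴ = s², (s³)⁵ = e.
So |⟨s³⟩| = ord(s³) = 5. With |G| = 55, by Lagrange [G : ⟨s³⟩] = 55/5 = 11.

Answer: 11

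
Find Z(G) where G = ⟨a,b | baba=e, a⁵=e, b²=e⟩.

An element z ∈ Z(G) iff z commutes with every generator.
For example e is central: e·a = a = a·e; e·b = b = b·e.
Whereas a ∉ Z(G) since a·b = ab ≠ a⁴b = b·a.
Checking each of the 10 elements this way gives Z(G) = {e}, of order 1.

Answer: {e}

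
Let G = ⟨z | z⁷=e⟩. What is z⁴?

Compute successive powers of z, reducing at each step:
  z²: z · z = z²
  z³: (z²) · z = z³
  z⁴: (z³) · z = z⁴

Answer: z⁴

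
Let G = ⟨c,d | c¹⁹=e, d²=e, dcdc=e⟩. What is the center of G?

An element z ∈ Z(G) iff z commutes with every generator.
For example e is central: e·c = c = c·e; e·d = d = d·e.
Whereas c ∉ Z(G) since c·d = cd ≠ c¹⁸d = d·c.
Checking each of the 38 elements this way gives Z(G) = {e}, of order 1.

Answer: {e}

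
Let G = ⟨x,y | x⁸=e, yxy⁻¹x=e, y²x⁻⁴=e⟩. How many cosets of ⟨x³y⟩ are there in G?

First find ord(x³y) by computing successive powers:
  (x³y)¹ = x³y, (x³y)² = x⁴, (x³y)³ = x³y⁻¹, (x³y)⁴ = e.
So |⟨x³y⟩| = ord(x³y) = 4. With |G| = 16, by Lagrange [G : ⟨x³y⟩] = 16/4 = 4.

Answer: 4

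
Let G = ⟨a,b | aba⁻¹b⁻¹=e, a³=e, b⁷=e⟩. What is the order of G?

Enumerate words in the generators, reducing via the relations: the distinct elements are
  {a, b, e, ab, a², b², b³, b⁴, b⁵, b⁶, ab², ab³, ab⁴, ab⁵, ab⁶, a²b, a²b², a²b³, a²b⁴, a²b⁵, a²b⁶}.
No further products give new elements, so |G| = 21.

Answer: 21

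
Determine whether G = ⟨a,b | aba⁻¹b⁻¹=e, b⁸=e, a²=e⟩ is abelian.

Each pair of generators commutes: a·b = ab = b·a. Since the generators pairwise commute, every element of G commutes with every other, so G is abelian.

Answer: Yes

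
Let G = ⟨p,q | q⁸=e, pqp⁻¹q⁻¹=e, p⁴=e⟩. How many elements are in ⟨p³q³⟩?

|⟨p³q³⟩| equals the order of p³q³. Compute successive powers until reaching e:
  (p³q³)¹ = p³q³, (p³q³)² = p²q⁶, (p³q³)³ = pq, (p³q³)⁴ = q⁴, (p³q³)⁵ = p³q⁷, (p³q³)⁶ = p²q², (p³q³)⁷ = pq⁵, (p³q³)⁸ = e.
The smallest positive k with (p³q³)ᵏ = e is 8, so |⟨p³q³⟩| = 8.

Answer: 8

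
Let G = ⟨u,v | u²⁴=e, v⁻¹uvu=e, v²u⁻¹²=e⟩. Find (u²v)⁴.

Compute successive powers of (u²v), reducing at each step:
  (u²v)²: (u²v) · u² = v;   v · v = u¹²
  (u²v)³: (u¹²) · u² = u¹⁴;   (u¹⁴) · v = u²v⁻¹
  (u²v)⁴: (u²v⁻¹) · u² = v⁻¹;   (v⁻¹) · v = e

Answer: e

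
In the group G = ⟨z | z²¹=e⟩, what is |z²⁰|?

Compute successive powers until reaching e:
  (z²⁰)¹ = z²⁰, (z²⁰)² = z¹⁹, (z²⁰)³ = z¹⁸, (z²⁰)⁴ = z¹⁷, (z²⁰)⁵ = z¹⁶, (z²⁰)⁶ = z¹⁵, (z²⁰)⁷ = z¹⁴, (z²⁰)⁸ = z¹³, (z²⁰)⁹ = z¹², (z²⁰)¹⁰ = z¹¹, (z²⁰)¹¹ = z¹⁰, (z²⁰)¹² = z⁹, (z²⁰)¹³ = z⁸, (z²⁰)¹⁴ = z⁷, (z²⁰)¹⁵ = z⁶, (z²⁰)¹⁶ = z⁵, (z²⁰)¹⁷ = z⁴, (z²⁰)¹⁸ = z³, (z²⁰)¹⁹ = z², (z²⁰)²⁰ = z, (z²⁰)²¹ = e.
The smallest positive k with (z²⁰)ᵏ = e is 21.

Answer: 21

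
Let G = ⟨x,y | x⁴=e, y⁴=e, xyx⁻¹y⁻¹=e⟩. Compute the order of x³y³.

Compute successive powers until reaching e:
  (x³y³)¹ = x³y³, (x³y³)² = x²y², (x³y³)³ = xy, (x³y³)⁴ = e.
The smallest positive k with (x³y³)ᵏ = e is 4.

Answer: 4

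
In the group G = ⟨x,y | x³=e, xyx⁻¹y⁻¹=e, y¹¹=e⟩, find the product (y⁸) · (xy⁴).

Compute (y⁸) · (xy⁴) by multiplying left to right and reducing via the relations at each step:
  (y⁸) · x = xy⁸
  (xy⁸) · y⁴ = xy

Answer: xy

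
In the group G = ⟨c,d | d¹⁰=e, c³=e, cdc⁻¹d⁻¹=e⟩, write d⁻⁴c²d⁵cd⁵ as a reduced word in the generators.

Multiply left to right, reducing at each step:
  (d⁶) · c² = c²d⁶
  (c²d⁶) · d⁵ = c²d
  (c²d) · c = d
  d · d⁵ = d⁶

Answer: d⁶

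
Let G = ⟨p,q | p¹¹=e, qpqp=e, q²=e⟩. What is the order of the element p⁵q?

Compute successive powers until reaching e:
  (p⁵q)¹ = p⁵q, (p⁵q)² = e.
The smallest positive k with (p⁵q)ᵏ = e is 2.

Answer: 2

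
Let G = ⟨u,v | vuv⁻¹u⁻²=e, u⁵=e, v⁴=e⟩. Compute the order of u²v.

Compute successive powers until reaching e:
  (u²v)¹ = u²v, (u²v)² = uv², (u²v)³ = u⁴v³, (u²v)⁴ = e.
The smallest positive k with (u²v)ᵏ = e is 4.

Answer: 4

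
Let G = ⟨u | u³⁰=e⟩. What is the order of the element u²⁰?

Compute successive powers until reaching e:
  (u²⁰)¹ = u²⁰, (u²⁰)² = u¹⁰, (u²⁰)³ = e.
The smallest positive k with (u²⁰)ᵏ = e is 3.

Answer: 3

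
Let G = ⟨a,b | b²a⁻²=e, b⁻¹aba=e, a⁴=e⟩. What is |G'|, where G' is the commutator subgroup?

G' = [G, G] is generated by all commutators. The generator-pair commutators are: [a, b] = a².
The subgroup they normally generate is {e, a²}, of order 2.
Check: |G/G'| = 8/2 = 4 is the order of the abelianisation.

Answer: 2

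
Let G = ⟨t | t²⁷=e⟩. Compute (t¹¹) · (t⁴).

Compute (t¹¹) · (t⁴) by multiplying left to right and reducing via the relations at each step:
  (t¹¹) · t⁴ = t¹⁵

Answer: t¹⁵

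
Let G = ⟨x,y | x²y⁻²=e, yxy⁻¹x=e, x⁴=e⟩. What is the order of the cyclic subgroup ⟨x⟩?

|⟨x⟩| equals the order of x. Compute successive powers until reaching e:
  x¹ = x, x² = x², x³ = x³, x⁴ = e.
The smallest positive k with xᵏ = e is 4, so |⟨x⟩| = 4.

Answer: 4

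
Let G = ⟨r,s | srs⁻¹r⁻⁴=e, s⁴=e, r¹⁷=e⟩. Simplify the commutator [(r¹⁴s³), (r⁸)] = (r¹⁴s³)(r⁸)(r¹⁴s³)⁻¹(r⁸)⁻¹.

[(r¹⁴s³), (r⁸)] = (r¹⁴s³)·(r⁸)·(r¹⁴s³)⁻¹·(r⁸)⁻¹.
  (r¹⁴s³) · (r⁸) = r¹⁶s³
  (r¹⁶s³) · (r¹²s) = r²
  (r²) · (r⁹) = r¹¹

Answer: r¹¹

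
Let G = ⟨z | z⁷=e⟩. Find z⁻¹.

The order of z is 7 (smallest k with zᵏ = e), so z⁻¹ = z⁶ = z⁶.
Check: z · (z⁶) → z · z⁶ = e, giving e as required.

Answer: z⁶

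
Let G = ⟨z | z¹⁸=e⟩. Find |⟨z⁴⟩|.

|⟨z⁴⟩| equals the order of z⁴. Compute successive powers until reaching e:
  (z⁴)¹ = z⁴, (z⁴)² = z⁸, (z⁴)³ = z¹², (z⁴)⁴ = z¹⁶, (z⁴)⁵ = z², (z⁴)⁶ = z⁶, (z⁴)⁷ = z¹⁰, (z⁴)⁸ = z¹⁴, (z⁴)⁹ = e.
The smallest positive k with (z⁴)ᵏ = e is 9, so |⟨z⁴⟩| = 9.

Answer: 9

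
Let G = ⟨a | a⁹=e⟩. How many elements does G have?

G is generated by a single element, so G is cyclic. The relator gives a⁹ = e and no smaller power is forced to be e, so the 9 powers {a, e, a², a³, a⁴, a⁵, a⁶, a⁷, a⁸} are distinct. Hence |G| = 9.

Answer: 9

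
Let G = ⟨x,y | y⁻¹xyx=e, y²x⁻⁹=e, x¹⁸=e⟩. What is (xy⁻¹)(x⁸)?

Compute (xy⁻¹) · (x⁸) by multiplying left to right and reducing via the relations at each step:
  (xy⁻¹) · x⁸ = x²y

Answer: x²y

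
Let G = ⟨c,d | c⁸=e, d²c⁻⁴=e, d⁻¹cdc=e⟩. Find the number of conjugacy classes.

The conjugacy classes (representative and size) are:
  [e] (size 1), [c⁷] (size 2), [c⁶] (size 2), [c³] (size 2), [c⁴] (size 1), [c²d⁻¹] (size 4), [c³d⁻¹] (size 4).
Class equation: 1 + 2 + 2 + 2 + 1 + 4 + 4 = 16 = |G|. So G has 7 conjugacy classes.

Answer: 7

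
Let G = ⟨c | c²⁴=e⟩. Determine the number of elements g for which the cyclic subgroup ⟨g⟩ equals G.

G is cyclic of order 24. An element generates G iff its order is 24, and a cyclic group of order 24 has exactly φ(24) = 8 such elements.

Answer: 8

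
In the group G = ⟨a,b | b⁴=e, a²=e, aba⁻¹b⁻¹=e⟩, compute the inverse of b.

The order of b is 4 (smallest k with bᵏ = e), so b⁻¹ = b³ = b³.
Check: b · (b³) → b · b³ = e, giving e as required.

Answer: b³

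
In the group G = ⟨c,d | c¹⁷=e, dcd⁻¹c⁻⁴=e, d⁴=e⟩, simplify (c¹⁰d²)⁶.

Compute successive powers of (c¹⁰d²), reducing at each step:
  (c¹⁰d²)²: (c¹⁰d²) · c¹⁰ = d²;   (d²) · d² = e
  (c¹⁰d²)³: e · c¹⁰ = c¹⁰;   (c¹⁰) · d² = c¹⁰d²
  (c¹⁰d²)⁴: (c¹⁰d²) · c¹⁰ = d²;   (d²) · d² = e
  (c¹⁰d²)⁵: e · c¹⁰ = c¹⁰;   (c¹⁰) · d² = c¹⁰d²
  (c¹⁰d²)⁶: (c¹⁰d²) · c¹⁰ = d²;   (d²) · d² = e

Answer: e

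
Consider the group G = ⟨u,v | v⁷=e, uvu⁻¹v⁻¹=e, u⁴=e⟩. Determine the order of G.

Enumerate words in the generators, reducing via the relations: the distinct elements are
  {e, u, v, uv, u², u³, v², v³, v⁴, v⁵, v⁶, uv², uv³, uv⁴, uv⁵, uv⁶, u²v, u³v, u²v², u²v³, u²v⁴, u²v⁵, u²v⁶, u³v², u³v³, u³v⁴, u³v⁵, u³v⁶}.
No further products give new elements, so |G| = 28.

Answer: 28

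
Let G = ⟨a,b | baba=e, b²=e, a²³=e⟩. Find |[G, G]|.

G' = [G, G] is generated by all commutators. The generator-pair commutators are: [a, b] = a².
The subgroup they normally generate is {e, a, a², a³, a⁴, a⁵, a⁶, a⁷, a⁸, a⁹, a¹⁰, a¹¹, a¹², a¹³, a¹⁴, a¹⁵, a¹⁶, a¹⁷, a¹⁸, a¹⁹, a²⁰, a²¹, a²²}, of order 23.
Check: |G/G'| = 46/23 = 2 is the order of the abelianisation.

Answer: 23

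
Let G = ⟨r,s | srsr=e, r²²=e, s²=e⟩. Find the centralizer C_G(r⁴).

⟨r⁴⟩ ⊆ C_G(r⁴) since powers of r⁴ commute with r⁴; so |C_G(r⁴)| ≥ |⟨r⁴⟩| = 11.
By orbit–stabilizer, |C_G(r⁴)| = |G| / |conj. class of r⁴| = 44 / 2 = 22.
The 22 elements commuting with r⁴ are {e, r, r², r³, r⁴, r⁵, r⁶, r⁷, r⁸, r⁹, r¹⁰, r¹¹, r¹², r¹³, r¹⁴, r¹⁵, r¹⁶, r¹⁷, r¹⁸, r¹⁹, r²⁰, r²¹}.

Answer: {e, r, r², r³, r⁴, r⁵, r⁶, r⁷, r⁸, r⁹, r¹⁰, r¹¹, r¹², r¹³, r¹⁴, r¹⁵, r¹⁶, r¹⁷, r¹⁸, r¹⁹, r²⁰, r²¹}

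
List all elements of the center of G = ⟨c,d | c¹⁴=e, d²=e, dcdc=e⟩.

An element z ∈ Z(G) iff z commutes with every generator.
For example c⁷ is central: (c⁷)·c = c⁸ = c·(c⁷); (c⁷)·d = c⁷d = d·(c⁷).
Whereas c ∉ Z(G) since c·d = cd ≠ c¹³d = d·c.
Checking each of the 28 elements this way gives Z(G) = {e, c⁷}, of order 2.

Answer: {e, c⁷}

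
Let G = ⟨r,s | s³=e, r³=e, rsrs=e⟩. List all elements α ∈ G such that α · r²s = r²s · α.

⟨r²s⟩ ⊆ C_G(r²s) since powers of r²s commute with r²s; so |C_G(r²s)| ≥ |⟨r²s⟩| = 3.
By orbit–stabilizer, |C_G(r²s)| = |G| / |conj. class of r²s| = 12 / 4 = 3.
The 3 elements commuting with r²s are {e, r²s, s²r}.

Answer: {e, r²s, s²r}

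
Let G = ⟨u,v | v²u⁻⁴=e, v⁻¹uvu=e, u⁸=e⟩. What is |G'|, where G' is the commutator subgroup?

G' = [G, G] is generated by all commutators. The generator-pair commutators are: [u, v] = u².
The subgroup they normally generate is {e, u², u⁴, u⁶}, of order 4.
Check: |G/G'| = 16/4 = 4 is the order of the abelianisation.

Answer: 4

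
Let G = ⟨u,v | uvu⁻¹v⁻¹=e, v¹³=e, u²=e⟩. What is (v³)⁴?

Compute successive powers of (v³), reducing at each step:
  (v³)²: (v³) · v³ = v⁶
  (v³)³: (v⁶) · v³ = v⁹
  (v³)⁴: (v⁹) · v³ = v¹²

Answer: v¹²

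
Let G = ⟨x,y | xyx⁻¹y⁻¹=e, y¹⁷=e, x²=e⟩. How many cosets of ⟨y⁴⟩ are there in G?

First find ord(y⁴) by computing successive powers:
  (y⁴)¹ = y⁴, (y⁴)² = y⁸, (y⁴)³ = y¹², (y⁴)⁴ = y¹⁶, (y⁴)⁵ = y³, (y⁴)⁶ = y⁷, (y⁴)⁷ = y¹¹, (y⁴)⁸ = y¹⁵, (y⁴)⁹ = y², (y⁴)¹⁰ = y⁶, (y⁴)¹¹ = y¹⁰, (y⁴)¹² = y¹⁴, (y⁴)¹³ = y, (y⁴)¹⁴ = y⁵, (y⁴)¹⁵ = y⁹, (y⁴)¹⁶ = y¹³, (y⁴)¹⁷ = e.
So |⟨y⁴⟩| = ord(y⁴) = 17. With |G| = 34, by Lagrange [G : ⟨y⁴⟩] = 34/17 = 2.

Answer: 2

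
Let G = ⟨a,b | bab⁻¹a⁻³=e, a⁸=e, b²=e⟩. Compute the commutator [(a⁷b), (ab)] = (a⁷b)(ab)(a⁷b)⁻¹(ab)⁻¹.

[(a⁷b), (ab)] = (a⁷b)·(ab)·(a⁷b)⁻¹·(ab)⁻¹.
  (a⁷b) · (ab) = a²
  (a²) · (a³b) = a⁵b
  (a⁵b) · (a⁵b) = a⁴

Answer: a⁴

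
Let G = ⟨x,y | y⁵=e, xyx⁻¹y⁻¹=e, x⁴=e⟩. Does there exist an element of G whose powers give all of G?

|G| = 20. The element xy has order 20 (its powers give 20 distinct elements), so ⟨xy⟩ = G and G is cyclic.

Answer: Yes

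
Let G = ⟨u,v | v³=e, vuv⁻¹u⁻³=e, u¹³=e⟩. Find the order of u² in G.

Compute successive powers until reaching e:
  (u²)¹ = u², (u²)² = u⁴, (u²)³ = u⁶, (u²)⁴ = u⁸, (u²)⁵ = u¹⁰, (u²)⁶ = u¹², (u²)⁷ = u, (u²)⁸ = u³, (u²)⁹ = u⁵, (u²)¹⁰ = u⁷, (u²)¹¹ = u⁹, (u²)¹² = u¹¹, (u²)¹³ = e.
The smallest positive k with (u²)ᵏ = e is 13.

Answer: 13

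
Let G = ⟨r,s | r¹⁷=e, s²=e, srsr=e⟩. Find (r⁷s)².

Compute successive powers of (r⁷s), reducing at each step:
  (r⁷s)²: (r⁷s) · r⁷ = s;   s · s = e

Answer: e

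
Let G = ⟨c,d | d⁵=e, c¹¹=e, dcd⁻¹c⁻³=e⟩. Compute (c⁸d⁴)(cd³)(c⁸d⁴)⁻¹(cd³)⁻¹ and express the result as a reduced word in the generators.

[(c⁸d⁴), (cd³)] = (c⁸d⁴)·(cd³)·(c⁸d⁴)⁻¹·(cd³)⁻¹.
  (c⁸d⁴) · (cd³) = cd²
  (cd²) · (c⁹d) = c⁵d³
  (c⁵d³) · (c²d²) = c⁴

Answer: c⁴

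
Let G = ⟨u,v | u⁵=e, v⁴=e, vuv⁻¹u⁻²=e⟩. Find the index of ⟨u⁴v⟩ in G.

First find ord(u⁴v) by computing successive powers:
  (u⁴v)¹ = u⁴v, (u⁴v)² = u²v², (u⁴v)³ = u³v³, (u⁴v)⁴ = e.
So |⟨u⁴v⟩| = ord(u⁴v) = 4. With |G| = 20, by Lagrange [G : ⟨u⁴v⟩] = 20/4 = 5.

Answer: 5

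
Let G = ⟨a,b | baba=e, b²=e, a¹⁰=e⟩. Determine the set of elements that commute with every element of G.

An element z ∈ Z(G) iff z commutes with every generator.
For example a⁵ is central: (a⁵)·a = a⁶ = a·(a⁵); (a⁵)·b = a⁵b = b·(a⁵).
Whereas a ∉ Z(G) since a·b = ab ≠ a⁹b = b·a.
Checking each of the 20 elements this way gives Z(G) = {e, a⁵}, of order 2.

Answer: {e, a⁵}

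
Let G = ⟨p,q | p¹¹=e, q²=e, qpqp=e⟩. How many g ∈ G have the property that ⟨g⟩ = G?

⟨g⟩ = G would require ord(g) = |G| = 22, but the maximum element order in G is 11 < 22. So G is not cyclic and no single element generates it: the count is 0.

Answer: 0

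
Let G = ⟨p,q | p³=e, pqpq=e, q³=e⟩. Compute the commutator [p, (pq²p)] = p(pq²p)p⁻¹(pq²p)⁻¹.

[p, (pq²p)] = p·(pq²p)·p⁻¹·(pq²p)⁻¹.
  p · (pq²p) = qp²
  (qp²) · (p²) = p²q²
  (p²q²) · (pq²p) = pq

Answer: pq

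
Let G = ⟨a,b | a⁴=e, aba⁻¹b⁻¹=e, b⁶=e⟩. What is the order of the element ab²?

Compute successive powers until reaching e:
  (ab²)¹ = ab², (ab²)² = a²b⁴, (ab²)³ = a³, (ab²)⁴ = b², (ab²)⁵ = ab⁴, (ab²)⁶ = a², (ab²)⁷ = a³b², (ab²)⁸ = b⁴, (ab²)⁹ = a, (ab²)¹⁰ = a²b², (ab²)¹¹ = a³b⁴, (ab²)¹² = e.
The smallest positive k with (ab²)ᵏ = e is 12.

Answer: 12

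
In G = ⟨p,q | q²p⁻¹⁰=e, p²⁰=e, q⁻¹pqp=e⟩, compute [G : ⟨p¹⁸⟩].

First find ord(p¹⁸) by computing successive powers:
  (p¹⁸)¹ = p¹⁸, (p¹⁸)² = p¹⁶, (p¹⁸)³ = p¹⁴, (p¹⁸)⁴ = p¹², (p¹⁸)⁵ = p¹⁰, (p¹⁸)⁶ = p⁸, (p¹⁸)⁷ = p⁶, (p¹⁸)⁸ = p⁴, (p¹⁸)⁹ = p², (p¹⁸)¹⁰ = e.
So |⟨p¹⁸⟩| = ord(p¹⁸) = 10. With |G| = 40, by Lagrange [G : ⟨p¹⁸⟩] = 40/10 = 4.

Answer: 4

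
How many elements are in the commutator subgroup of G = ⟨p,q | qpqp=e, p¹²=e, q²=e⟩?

G' = [G, G] is generated by all commutators. The generator-pair commutators are: [p, q] = p².
The subgroup they normally generate is {e, p², p⁴, p⁶, p⁸, p¹⁰}, of order 6.
Check: |G/G'| = 24/6 = 4 is the order of the abelianisation.

Answer: 6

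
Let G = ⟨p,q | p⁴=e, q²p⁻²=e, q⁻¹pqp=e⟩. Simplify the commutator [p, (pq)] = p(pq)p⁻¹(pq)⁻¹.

[p, (pq)] = p·(pq)·p⁻¹·(pq)⁻¹.
  p · (pq) = q⁻¹
  (q⁻¹) · (p³) = pq⁻¹
  (pq⁻¹) · (pq⁻¹) = p²

Answer: p²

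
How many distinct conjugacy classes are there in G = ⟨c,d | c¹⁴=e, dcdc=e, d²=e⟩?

The conjugacy classes (representative and size) are:
  [e] (size 1), [c¹³] (size 2), [c²] (size 2), [c³] (size 2), [c¹⁰] (size 2), [c⁵] (size 2), [c⁸] (size 2), [c⁷] (size 1), [c⁶d] (size 7), [c⁹d] (size 7).
Class equation: 1 + 2 + 2 + 2 + 2 + 2 + 2 + 1 + 7 + 7 = 28 = |G|. So G has 10 conjugacy classes.

Answer: 10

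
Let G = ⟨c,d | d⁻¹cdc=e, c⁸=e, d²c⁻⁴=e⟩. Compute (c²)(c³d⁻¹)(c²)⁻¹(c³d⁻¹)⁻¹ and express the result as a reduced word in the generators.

[(c²), (c³d⁻¹)] = (c²)·(c³d⁻¹)·(c²)⁻¹·(c³d⁻¹)⁻¹.
  (c²) · (c³d⁻¹) = cd
  (cd) · (c⁶) = c³d
  (c³d) · (c³d) = c⁴

Answer: c⁴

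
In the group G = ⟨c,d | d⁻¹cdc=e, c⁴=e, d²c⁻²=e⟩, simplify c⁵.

Compute successive powers of c, reducing at each step:
  c²: c · c = c²
  c³: (c²) · c = c³
  c⁴: (c³) · c = e
  c⁵: e · c = c

Answer: c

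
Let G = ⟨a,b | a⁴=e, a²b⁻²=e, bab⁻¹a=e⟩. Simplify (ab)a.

Compute (ab) · a by multiplying left to right and reducing via the relations at each step:
  (ab) · a = b

Answer: b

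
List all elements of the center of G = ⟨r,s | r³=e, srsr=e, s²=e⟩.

An element z ∈ Z(G) iff z commutes with every generator.
For example e is central: e·r = r = r·e; e·s = s = s·e.
Whereas r ∉ Z(G) since r·s = rs ≠ r²s = s·r.
Checking each of the 6 elements this way gives Z(G) = {e}, of order 1.

Answer: {e}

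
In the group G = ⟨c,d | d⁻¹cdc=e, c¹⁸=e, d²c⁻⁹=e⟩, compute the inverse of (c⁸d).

The order of (c⁸d) is 4 (smallest k with (c⁸d)ᵏ = e), so (c⁸d)⁻¹ = (c⁸d)³ = c⁸d⁻¹.
Check: (c⁸d) · (c⁸d⁻¹) → (c⁸d) · c⁸ = d;   d · d⁻¹ = e, giving e as required.

Answer: c⁸d⁻¹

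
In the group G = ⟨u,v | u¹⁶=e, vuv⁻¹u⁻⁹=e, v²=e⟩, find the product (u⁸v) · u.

Compute (u⁸v) · u by multiplying left to right and reducing via the relations at each step:
  (u⁸v) · u = uv

Answer: uv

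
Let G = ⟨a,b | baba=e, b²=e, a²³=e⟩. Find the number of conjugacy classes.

The conjugacy classes (representative and size) are:
  [e] (size 1), [a] (size 2), [a²¹] (size 2), [a²⁰] (size 2), [a⁴] (size 2), [a¹⁸] (size 2), [a⁶] (size 2), [a¹⁶] (size 2), [a⁸] (size 2), [a⁹] (size 2), [a¹⁰] (size 2), [a¹²] (size 2), [a¹⁸b] (size 23).
Class equation: 1 + 2 + 2 + 2 + 2 + 2 + 2 + 2 + 2 + 2 + 2 + 2 + 23 = 46 = |G|. So G has 13 conjugacy classes.

Answer: 13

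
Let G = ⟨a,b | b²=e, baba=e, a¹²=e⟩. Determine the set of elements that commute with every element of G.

An element z ∈ Z(G) iff z commutes with every generator.
For example a⁶ is central: (a⁶)·a = a⁷ = a·(a⁶); (a⁶)·b = a⁶b = b·(a⁶).
Whereas a ∉ Z(G) since a·b = ab ≠ a¹¹b = b·a.
Checking each of the 24 elements this way gives Z(G) = {e, a⁶}, of order 2.

Answer: {e, a⁶}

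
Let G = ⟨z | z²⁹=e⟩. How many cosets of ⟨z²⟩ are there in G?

First find ord(z²) by computing successive powers:
  (z²)¹ = z², (z²)² = z⁴, (z²)³ = z⁶, (z²)⁴ = z⁸, (z²)⁵ = z¹⁰, (z²)⁶ = z¹², (z²)⁷ = z¹⁴, (z²)⁸ = z¹⁶, (z²)⁹ = z¹⁸, (z²)¹⁰ = z²⁰, (z²)¹¹ = z²², (z²)¹² = z²⁴, (z²)¹³ = z²⁶, (z²)¹⁴ = z²⁸, (z²)¹⁵ = z, (z²)¹⁶ = z³, (z²)¹⁷ = z⁵, (z²)¹⁸ = z⁷, (z²)¹⁹ = z⁹, (z²)²⁰ = z¹¹, (z²)²¹ = z¹³, (z²)²² = z¹⁵, (z²)²³ = z¹⁷, (z²)²⁴ = z¹⁹, (z²)²⁵ = z²¹, (z²)²⁶ = z²³, (z²)²⁷ = z²⁵, (z²)²⁸ = z²⁷, (z²)²⁹ = e.
So |⟨z²⟩| = ord(z²) = 29. With |G| = 29, by Lagrange [G : ⟨z²⟩] = 29/29 = 1.

Answer: 1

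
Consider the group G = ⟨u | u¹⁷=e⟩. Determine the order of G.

G is generated by a single element, so G is cyclic. The relator gives u¹⁷ = e and no smaller power is forced to be e, so the 17 powers {e, u, u², u³, u⁴, u⁵, u⁶, u⁷, u⁸, u⁹, u¹², u¹³, u¹¹, u¹⁰, u¹⁴, u¹⁵, u¹⁶} are distinct. Hence |G| = 17.

Answer: 17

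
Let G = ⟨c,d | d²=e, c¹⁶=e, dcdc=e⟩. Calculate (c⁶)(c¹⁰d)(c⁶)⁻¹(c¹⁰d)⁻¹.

[(c⁶), (c¹⁰d)] = (c⁶)·(c¹⁰d)·(c⁶)⁻¹·(c¹⁰d)⁻¹.
  (c⁶) · (c¹⁰d) = d
  d · (c¹⁰) = c⁶d
  (c⁶d) · (c¹⁰d) = c¹²

Answer: c¹²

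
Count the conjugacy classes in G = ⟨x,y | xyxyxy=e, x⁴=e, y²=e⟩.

The conjugacy classes (representative and size) are:
  [e] (size 1), [x³] (size 6), [x²yx²y] (size 3), [xyx³] (size 6), [yx³] (size 8).
Class equation: 1 + 6 + 3 + 6 + 8 = 24 = |G|. So G has 5 conjugacy classes.

Answer: 5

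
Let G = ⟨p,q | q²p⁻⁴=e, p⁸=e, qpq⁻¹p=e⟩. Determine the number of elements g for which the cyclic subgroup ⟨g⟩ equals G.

⟨g⟩ = G would require ord(g) = |G| = 16, but the maximum element order in G is 8 < 16. So G is not cyclic and no single element generates it: the count is 0.

Answer: 0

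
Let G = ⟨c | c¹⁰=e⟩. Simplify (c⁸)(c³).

Compute (c⁸) · (c³) by multiplying left to right and reducing via the relations at each step:
  (c⁸) · c³ = c

Answer: c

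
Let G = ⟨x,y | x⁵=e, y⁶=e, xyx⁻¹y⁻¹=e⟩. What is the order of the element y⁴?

Compute successive powers until reaching e:
  (y⁴)¹ = y⁴, (y⁴)² = y², (y⁴)³ = e.
The smallest positive k with (y⁴)ᵏ = e is 3.

Answer: 3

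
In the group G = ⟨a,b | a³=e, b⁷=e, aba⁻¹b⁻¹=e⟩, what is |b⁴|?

Compute successive powers until reaching e:
  (b⁴)¹ = b⁴, (b⁴)² = b, (b⁴)³ = b⁵, (b⁴)⁴ = b², (b⁴)⁵ = b⁶, (b⁴)⁶ = b³, (b⁴)⁷ = e.
The smallest positive k with (b⁴)ᵏ = e is 7.

Answer: 7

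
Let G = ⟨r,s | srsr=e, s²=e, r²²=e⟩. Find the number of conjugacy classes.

The conjugacy classes (representative and size) are:
  [e] (size 1), [r] (size 2), [r²] (size 2), [r¹⁹] (size 2), [r⁴] (size 2), [r⁵] (size 2), [r⁶] (size 2), [r⁷] (size 2), [r⁸] (size 2), [r¹³] (size 2), [r¹⁰] (size 2), [r¹¹] (size 1), [r⁶s] (size 11), [rs] (size 11).
Class equation: 1 + 2 + 2 + 2 + 2 + 2 + 2 + 2 + 2 + 2 + 2 + 1 + 11 + 11 = 44 = |G|. So G has 14 conjugacy classes.

Answer: 14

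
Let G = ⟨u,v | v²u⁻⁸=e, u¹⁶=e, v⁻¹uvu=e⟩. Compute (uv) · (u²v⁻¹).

Compute (uv) · (u²v⁻¹) by multiplying left to right and reducing via the relations at each step:
  (uv) · u² = u⁷v⁻¹
  (u⁷v⁻¹) · v⁻¹ = u¹⁵

Answer: u¹⁵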